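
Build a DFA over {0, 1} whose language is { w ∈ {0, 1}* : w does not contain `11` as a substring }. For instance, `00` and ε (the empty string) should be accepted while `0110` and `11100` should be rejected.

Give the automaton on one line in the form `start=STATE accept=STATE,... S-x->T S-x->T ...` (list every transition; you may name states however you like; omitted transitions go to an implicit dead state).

start=q0 accept=q0,q1 q0-0->q0 q0-1->q1 q1-0->q0 q1-1->q2 q2-0->q2 q2-1->q2

This is the complement of 'contains `11`'. Use the same substring-matching states — q0 through q2 holding how much of `11` has just been matched — but flip the accepting set: everything except the trap q2 accepts.
With 3 states:
        0   1  
>* q0   q0  q1 
 * q1   q0  q2 
   q2   q2  q2 
(> = start, * = accepting)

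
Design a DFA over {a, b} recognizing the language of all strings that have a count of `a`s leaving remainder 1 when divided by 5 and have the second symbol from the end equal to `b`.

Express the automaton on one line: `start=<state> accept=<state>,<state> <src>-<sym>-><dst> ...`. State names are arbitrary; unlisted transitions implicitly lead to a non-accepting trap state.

Handle the two conditions separately and then intersect. One (5 states) tracks the count of `a`s modulo 5; the other (7 states) tracks the last 2 symbols read. Each combined state is a pair, one component from each; accept when both components accept. Equivalent product states are then merged.
9 states suffice.
        a   b  
>  q0   q1  q2 
   q1   q3  q4 
   q2   q5  q2 
   q3   q6  q3 
   q4   q3  q7 
 * q5   q3  q4 
   q6   q8  q6 
 * q7   q3  q7 
   q8   q0  q8 
(> = start, * = accepting)

start=q0 accept=q5,q7 q0-a->q1 q0-b->q2 q1-a->q3 q1-b->q4 q2-a->q5 q2-b->q2 q3-a->q6 q3-b->q3 q4-a->q3 q4-b->q7 q5-a->q3 q5-b->q4 q6-a->q8 q6-b->q6 q7-a->q3 q7-b->q7 q8-a->q0 q8-b->q8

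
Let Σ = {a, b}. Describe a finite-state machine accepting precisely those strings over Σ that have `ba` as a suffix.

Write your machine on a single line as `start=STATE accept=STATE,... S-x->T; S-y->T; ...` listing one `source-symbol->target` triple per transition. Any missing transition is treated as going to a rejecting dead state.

start=s0; accept=s2; s0-a->s0; s0-b->s1; s1-a->s2; s1-b->s1; s2-a->s0; s2-b->s1

Remember how much of `ba` the current input suffix matches. State s0 means no match yet; s1 means the last symbol is `b`; s2 means the last 2 symbols are `ba`. Only s2 accepts. On a mismatch, fall back to the longest proper suffix that is still a prefix of `ba`.
        a   b  
>  s0   s0  s1 
   s1   s2  s1 
 * s2   s0  s1 
(> = start, * = accepting)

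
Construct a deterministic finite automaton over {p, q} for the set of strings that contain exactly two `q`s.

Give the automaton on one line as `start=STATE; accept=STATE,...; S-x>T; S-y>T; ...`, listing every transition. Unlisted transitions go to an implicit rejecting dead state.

start=A; accept=C; A-p>A; A-q>B; B-p>B; B-q>C; C-p>C; C-q>D; D-p>D; D-q>D

Count `q`s, saturating at 3: states A through C mean 0 through 2 `q`s seen; D means more than 2. Each `q` increments (capped at D); other symbols loop. Accept from {C}.
4 states suffice.
       p  q 
>  A   A  B 
   B   B  C 
 * C   C  D 
   D   D  D 
(> = start, * = accepting)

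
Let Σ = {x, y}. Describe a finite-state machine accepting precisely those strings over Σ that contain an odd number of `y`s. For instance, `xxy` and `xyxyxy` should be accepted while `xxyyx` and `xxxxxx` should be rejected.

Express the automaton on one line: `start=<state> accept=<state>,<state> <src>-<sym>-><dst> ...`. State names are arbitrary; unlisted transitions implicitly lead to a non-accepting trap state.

start=q0 accept=q1 q0-x->q0 q0-y->q1 q1-x->q1 q1-y->q0

Keep the running count of `y`s modulo 2: each `y` advances along the cycle q0 → q1 → q0 while other symbols loop. Accept at q1.
With 2 states:
        x   y  
>  q0   q0  q1 
 * q1   q1  q0 
(> = start, * = accepting)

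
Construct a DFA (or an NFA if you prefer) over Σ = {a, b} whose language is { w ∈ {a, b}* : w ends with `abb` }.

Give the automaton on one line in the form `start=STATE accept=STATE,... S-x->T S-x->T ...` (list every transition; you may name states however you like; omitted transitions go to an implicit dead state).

start=q0 accept=q3 q0-a->q1 q0-b->q0 q1-a->q1 q1-b->q2 q2-a->q1 q2-b->q3 q3-a->q1 q3-b->q0

Let each state record the length of the longest suffix of the input read so far that is also a prefix of `abb`. q1 means the last symbol is `a`; q2 means the last 2 symbols are `ab`; q3 means the last 3 symbols are `abb`. Accept only at q3, where the string currently ends in `abb`.
4 states suffice.
        a   b  
>  q0   q1  q0 
   q1   q1  q2 
   q2   q1  q3 
 * q3   q1  q0 
(> = start, * = accepting)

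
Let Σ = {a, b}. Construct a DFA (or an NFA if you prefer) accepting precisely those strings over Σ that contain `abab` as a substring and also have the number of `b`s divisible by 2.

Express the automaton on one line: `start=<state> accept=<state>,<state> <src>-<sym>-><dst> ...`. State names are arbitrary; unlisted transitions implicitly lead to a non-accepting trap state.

start=S0 accept=S7 S0-a->S1 S0-b->S2 S1-a->S1 S1-b->S3 S2-a->S4 S2-b->S0 S3-a->S5 S3-b->S0 S4-a->S4 S4-b->S6 S5-a->S4 S5-b->S7 S6-a->S8 S6-b->S2 S7-a->S7 S7-b->S9 S8-a->S1 S8-b->S9 S9-a->S9 S9-b->S7

Handle the two conditions separately and then intersect. The first has 5 states tracking whether and how much of `abab` has been seen; the second has 2 states tracking the count of `b`s modulo 2. A product state is a pair (one from each), accepting exactly when both do.
        a   b  
>  S0   S1  S2 
   S1   S1  S3 
   S2   S4  S0 
   S3   S5  S0 
   S4   S4  S6 
   S5   S4  S7 
   S6   S8  S2 
 * S7   S7  S9 
   S8   S1  S9 
   S9   S9  S7 
(> = start, * = accepting)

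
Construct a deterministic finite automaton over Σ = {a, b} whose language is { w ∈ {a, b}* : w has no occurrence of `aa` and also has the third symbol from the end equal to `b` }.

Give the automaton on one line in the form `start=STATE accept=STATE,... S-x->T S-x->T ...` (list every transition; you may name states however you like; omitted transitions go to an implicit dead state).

Run two small machines in parallel and take their product. One (3 states) tracks partial matches of the forbidden pattern `aa`; the other (15 states) tracks the last 3 symbols read. Each combined state is a pair, one component from each; accept when both components accept.
          a    b  
>  s0     s1   s2 
   s1     s3   s4 
   s2     s5   s6 
   s3     s7   s8 
   s4     s9  s10 
   s5    s11  s12 
   s6    s13  s14 
   s7     s7   s8 
   s8    s15  s16 
   s9    s11  s12 
   s10   s13  s14 
   s11    s7   s8 
 * s12    s9  s10 
 * s13   s11  s12 
 * s14   s13  s14 
   s15   s11  s17 
   s16   s18  s19 
   s17   s15  s16 
   s18   s11  s17 
   s19   s18  s19 
(> = start, * = accepting)

start=s0 accept=s12,s13,s14 s0-a->s1 s0-b->s2 s1-a->s3 s1-b->s4 s2-a->s5 s2-b->s6 s3-a->s7 s3-b->s8 s4-a->s9 s4-b->s10 s5-a->s11 s5-b->s12 s6-a->s13 s6-b->s14 s7-a->s7 s7-b->s8 s8-a->s15 s8-b->s16 s9-a->s11 s9-b->s12 s10-a->s13 s10-b->s14 s11-a->s7 s11-b->s8 s12-a->s9 s12-b->s10 s13-a->s11 s13-b->s12 s14-a->s13 s14-b->s14 s15-a->s11 s15-b->s17 s16-a->s18 s16-b->s19 s17-a->s15 s17-b->s16 s18-a->s11 s18-b->s17 s19-a->s18 s19-b->s19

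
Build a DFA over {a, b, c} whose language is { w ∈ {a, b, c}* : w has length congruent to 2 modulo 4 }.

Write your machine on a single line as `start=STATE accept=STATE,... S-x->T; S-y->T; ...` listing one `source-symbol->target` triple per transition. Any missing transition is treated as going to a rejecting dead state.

start=s0; accept=s2; s0-a->s1; s0-b->s1; s0-c->s1; s1-a->s2; s1-b->s2; s1-c->s2; s2-a->s3; s2-b->s3; s2-c->s3; s3-a->s0; s3-b->s0; s3-c->s0

Count input length modulo 4: every symbol advances one step around the cycle s0 → s1 → s2 → s3 → s0. Accept at s2.
With 4 states:
        a   b   c  
>  s0   s1  s1  s1 
   s1   s2  s2  s2 
 * s2   s3  s3  s3 
   s3   s0  s0  s0 
(> = start, * = accepting)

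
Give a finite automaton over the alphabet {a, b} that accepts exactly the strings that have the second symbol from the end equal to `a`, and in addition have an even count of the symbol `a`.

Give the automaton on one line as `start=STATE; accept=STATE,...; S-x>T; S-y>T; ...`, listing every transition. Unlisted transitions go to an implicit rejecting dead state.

start=q0; accept=q3,q8; q0-a>q1; q0-b>q2; q1-a>q3; q1-b>q4; q2-a>q5; q2-b>q6; q3-a>q7; q3-b>q8; q4-a>q9; q4-b>q10; q5-a>q3; q5-b>q4; q6-a>q5; q6-b>q6; q7-a>q3; q7-b>q4; q8-a>q5; q8-b>q6; q9-a>q7; q9-b>q8; q10-a>q9; q10-b>q10

Run two small machines in parallel and take their product. One (7 states) tracks the last 2 symbols read; the other (2 states) tracks the count of `a`s modulo 2. Each combined state is a pair, one component from each; accept when both components accept.
With 11 states:
          a    b  
>  q0     q1   q2 
   q1     q3   q4 
   q2     q5   q6 
 * q3     q7   q8 
   q4     q9  q10 
   q5     q3   q4 
   q6     q5   q6 
   q7     q3   q4 
 * q8     q5   q6 
   q9     q7   q8 
   q10    q9  q10 
(> = start, * = accepting)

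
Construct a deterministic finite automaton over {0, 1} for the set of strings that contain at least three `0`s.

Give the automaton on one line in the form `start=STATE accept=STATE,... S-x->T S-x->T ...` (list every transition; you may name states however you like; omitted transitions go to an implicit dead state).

start=q0 accept=q3,q4 q0-0->q1 q0-1->q0 q1-0->q2 q1-1->q1 q2-0->q3 q2-1->q2 q3-0->q4 q3-1->q3 q4-0->q4 q4-1->q4

Count `0`s, saturating at 4: states q0 through q3 mean 0 through 3 `0`s seen; q4 means more than 3. Each `0` increments (capped at q4); other symbols loop. Accept from {q3, q4}.
A 5-state machine:
        0   1  
>  q0   q1  q0 
   q1   q2  q1 
   q2   q3  q2 
 * q3   q4  q3 
 * q4   q4  q4 
(> = start, * = accepting)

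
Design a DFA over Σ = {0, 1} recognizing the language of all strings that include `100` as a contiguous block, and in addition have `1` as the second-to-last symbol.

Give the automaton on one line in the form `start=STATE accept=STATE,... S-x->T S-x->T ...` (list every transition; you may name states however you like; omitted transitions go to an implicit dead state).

Run two small machines in parallel and take their product. The first has 4 states tracking whether and how much of `100` has been seen; the second has 7 states tracking the last 2 symbols read. A product state is a pair (one from each), accepting exactly when both do.
An 11-state machine:
          0    1  
>  q0     q1   q2 
   q1     q3   q4 
   q2     q5   q6 
   q3     q3   q4 
   q4     q5   q6 
   q5     q7   q4 
   q6     q5   q6 
   q7     q7   q8 
   q8     q9  q10 
 * q9     q7   q8 
 * q10    q9  q10 
(> = start, * = accepting)

start=q0 accept=q9,q10 q0-0->q1 q0-1->q2 q1-0->q3 q1-1->q4 q2-0->q5 q2-1->q6 q3-0->q3 q3-1->q4 q4-0->q5 q4-1->q6 q5-0->q7 q5-1->q4 q6-0->q5 q6-1->q6 q7-0->q7 q7-1->q8 q8-0->q9 q8-1->q10 q9-0->q7 q9-1->q8 q10-0->q9 q10-1->q10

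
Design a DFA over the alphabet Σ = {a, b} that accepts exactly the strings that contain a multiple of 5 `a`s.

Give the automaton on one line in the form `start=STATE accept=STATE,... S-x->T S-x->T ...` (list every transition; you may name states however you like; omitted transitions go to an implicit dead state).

start=s0 accept=s0 s0-a->s1 s0-b->s0 s1-a->s2 s1-b->s1 s2-a->s3 s2-b->s2 s3-a->s4 s3-b->s3 s4-a->s0 s4-b->s4

The only thing that matters is how many `a`s have appeared, reduced mod 5. Use one state per residue: s0 for 0, …, s4 for 4. Reading `a` moves to the next residue; anything else stays put. s0 is accepting.
        a   b  
>* s0   s1  s0 
   s1   s2  s1 
   s2   s3  s2 
   s3   s4  s3 
   s4   s0  s4 
(> = start, * = accepting)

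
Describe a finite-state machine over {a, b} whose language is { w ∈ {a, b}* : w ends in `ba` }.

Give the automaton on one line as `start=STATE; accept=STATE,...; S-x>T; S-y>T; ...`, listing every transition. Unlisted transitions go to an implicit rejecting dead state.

start=S0; accept=S2; S0-a>S0; S0-b>S1; S1-a>S2; S1-b>S1; S2-a>S0; S2-b>S1

Let each state record the length of the longest suffix of the input read so far that is also a prefix of `ba`. S1 means the last symbol is `b`; S2 means the last 2 symbols are `ba`. Accept only at S2, where the string currently ends in `ba`.
With 3 states:
        a   b  
>  S0   S0  S1 
   S1   S2  S1 
 * S2   S0  S1 
(> = start, * = accepting)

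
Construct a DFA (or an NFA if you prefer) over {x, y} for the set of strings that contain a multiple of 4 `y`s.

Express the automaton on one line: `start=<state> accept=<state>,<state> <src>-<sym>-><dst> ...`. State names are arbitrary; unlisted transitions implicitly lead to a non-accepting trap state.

The only thing that matters is how many `y`s have appeared, reduced mod 4. Use one state per residue: s0 for 0, …, s3 for 3. Reading `y` moves to the next residue; anything else stays put. s0 is accepting.
4 states suffice.
        x   y  
>* s0   s0  s1 
   s1   s1  s2 
   s2   s2  s3 
   s3   s3  s0 
(> = start, * = accepting)

start=s0 accept=s0 s0-x->s0 s0-y->s1 s1-x->s1 s1-y->s2 s2-x->s2 s2-y->s3 s3-x->s3 s3-y->s0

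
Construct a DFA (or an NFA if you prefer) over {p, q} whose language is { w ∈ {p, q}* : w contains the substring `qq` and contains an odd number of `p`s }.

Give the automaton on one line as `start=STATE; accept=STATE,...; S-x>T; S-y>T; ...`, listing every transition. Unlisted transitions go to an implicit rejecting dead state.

start=S0; accept=S5; S0-p>S1; S0-q>S2; S1-p>S0; S1-q>S3; S2-p>S1; S2-q>S4; S3-p>S0; S3-q>S5; S4-p>S5; S4-q>S4; S5-p>S4; S5-q>S5

Run two small machines in parallel and take their product. One (3 states) tracks whether and how much of `qq` has been seen; the other (2 states) tracks the count of `p`s modulo 2. Each combined state is a pair, one component from each; accept when both components accept.
        p   q  
>  S0   S1  S2 
   S1   S0  S3 
   S2   S1  S4 
   S3   S0  S5 
   S4   S5  S4 
 * S5   S4  S5 
(> = start, * = accepting)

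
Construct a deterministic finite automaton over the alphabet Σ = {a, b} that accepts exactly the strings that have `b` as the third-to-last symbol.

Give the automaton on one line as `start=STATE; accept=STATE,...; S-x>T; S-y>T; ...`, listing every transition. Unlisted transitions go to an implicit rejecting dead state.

start=S0; accept=S11,S12,S13,S14; S0-a>S1; S0-b>S2; S1-a>S3; S1-b>S4; S2-a>S5; S2-b>S6; S3-a>S7; S3-b>S8; S4-a>S9; S4-b>S10; S5-a>S11; S5-b>S12; S6-a>S13; S6-b>S14; S7-a>S7; S7-b>S8; S8-a>S9; S8-b>S10; S9-a>S11; S9-b>S12; S10-a>S13; S10-b>S14; S11-a>S7; S11-b>S8; S12-a>S9; S12-b>S10; S13-a>S11; S13-b>S12; S14-a>S13; S14-b>S14

Because acceptance depends on a position counted from the end, the machine has to buffer the most recent 3 symbols. Make each state the string of the last up-to-3 symbols read; on input `x` shift the window left and append `x`. Accept when the buffered window has length 3 and begins with `b`.
15 states suffice.
          a    b  
>  S0     S1   S2 
   S1     S3   S4 
   S2     S5   S6 
   S3     S7   S8 
   S4     S9  S10 
   S5    S11  S12 
   S6    S13  S14 
   S7     S7   S8 
   S8     S9  S10 
   S9    S11  S12 
   S10   S13  S14 
 * S11    S7   S8 
 * S12    S9  S10 
 * S13   S11  S12 
 * S14   S13  S14 
(> = start, * = accepting)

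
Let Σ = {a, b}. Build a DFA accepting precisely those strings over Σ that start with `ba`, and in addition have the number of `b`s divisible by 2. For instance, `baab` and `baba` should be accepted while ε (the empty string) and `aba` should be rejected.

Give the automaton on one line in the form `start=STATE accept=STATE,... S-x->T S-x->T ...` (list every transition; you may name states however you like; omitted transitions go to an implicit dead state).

Handle the two conditions separately and then intersect. One (4 states) tracks whether the input so far still matches the prefix `ba`; the other (2 states) tracks the count of `b`s modulo 2. Each combined state is a pair, one component from each; accept when both components accept. Equivalent product states are then merged.
With 5 states:
        a   b  
>  S0   S1  S2 
   S1   S1  S1 
   S2   S3  S1 
   S3   S3  S4 
 * S4   S4  S3 
(> = start, * = accepting)

start=S0 accept=S4 S0-a->S1 S0-b->S2 S1-a->S1 S1-b->S1 S2-a->S3 S2-b->S1 S3-a->S3 S3-b->S4 S4-a->S4 S4-b->S3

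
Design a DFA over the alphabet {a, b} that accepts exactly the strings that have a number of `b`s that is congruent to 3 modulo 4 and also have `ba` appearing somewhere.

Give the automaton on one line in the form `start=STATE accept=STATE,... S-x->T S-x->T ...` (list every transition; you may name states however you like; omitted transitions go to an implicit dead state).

start=q0 accept=q6 q0-a->q0 q0-b->q1 q1-a->q2 q1-b->q3 q2-a->q2 q2-b->q4 q3-a->q4 q3-b->q5 q4-a->q4 q4-b->q6 q5-a->q6 q5-b->q7 q6-a->q6 q6-b->q8 q7-a->q8 q7-b->q1 q8-a->q8 q8-b->q2

Build one automaton per condition and run them in lockstep. The first has 4 states tracking the count of `b`s modulo 4; the second has 3 states tracking whether and how much of `ba` has been seen. A product state is a pair (one from each), accepting exactly when both do.
9 states suffice.
        a   b  
>  q0   q0  q1 
   q1   q2  q3 
   q2   q2  q4 
   q3   q4  q5 
   q4   q4  q6 
   q5   q6  q7 
 * q6   q6  q8 
   q7   q8  q1 
   q8   q8  q2 
(> = start, * = accepting)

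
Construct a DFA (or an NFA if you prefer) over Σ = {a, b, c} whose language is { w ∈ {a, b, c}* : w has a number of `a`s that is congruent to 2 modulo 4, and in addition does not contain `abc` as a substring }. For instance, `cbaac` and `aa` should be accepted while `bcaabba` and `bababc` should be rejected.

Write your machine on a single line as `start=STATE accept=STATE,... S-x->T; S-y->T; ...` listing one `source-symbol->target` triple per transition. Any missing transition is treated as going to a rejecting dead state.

start=S0; accept=S2,S6,S7; S0-a->S1; S0-b->S0; S0-c->S0; S1-a->S2; S1-b->S3; S1-c->S4; S2-a->S5; S2-b->S6; S2-c->S7; S3-a->S2; S3-b->S4; S3-c->S8; S4-a->S2; S4-b->S4; S4-c->S4; S5-a->S9; S5-b->S10; S5-c->S11; S6-a->S5; S6-b->S7; S6-c->S8; S7-a->S5; S7-b->S7; S7-c->S7; S8-a->S8; S8-b->S8; S8-c->S8; S9-a->S1; S9-b->S12; S9-c->S0; S10-a->S9; S10-b->S11; S10-c->S8; S11-a->S9; S11-b->S11; S11-c->S11; S12-a->S1; S12-b->S0; S12-c->S8

Handle the two conditions separately and then intersect. The first has 4 states tracking the count of `a`s modulo 4; the second has 4 states tracking partial matches of the forbidden pattern `abc`. A product state is a pair (one from each), accepting exactly when both do. Minimizing collapses redundant product states.
          a    b    c  
>  S0     S1   S0   S0 
   S1     S2   S3   S4 
 * S2     S5   S6   S7 
   S3     S2   S4   S8 
   S4     S2   S4   S4 
   S5     S9  S10  S11 
 * S6     S5   S7   S8 
 * S7     S5   S7   S7 
   S8     S8   S8   S8 
   S9     S1  S12   S0 
   S10    S9  S11   S8 
   S11    S9  S11  S11 
   S12    S1   S0   S8 
(> = start, * = accepting)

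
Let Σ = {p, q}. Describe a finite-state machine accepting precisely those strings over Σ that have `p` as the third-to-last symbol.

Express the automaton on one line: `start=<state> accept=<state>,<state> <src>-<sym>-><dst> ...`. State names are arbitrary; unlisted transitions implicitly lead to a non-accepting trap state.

A DFA must remember the last 3 symbols (since which symbol is third-to-last isn't known until the input ends). Use one state per possible window of the last ≤3 symbols; accept from those whose window starts with `p`.
          p    q  
>  S0     S1   S2 
   S1     S3   S4 
   S2     S5   S6 
   S3     S7   S8 
   S4     S9  S10 
   S5    S11  S12 
   S6    S13  S14 
 * S7     S7   S8 
 * S8     S9  S10 
 * S9    S11  S12 
 * S10   S13  S14 
   S11    S7   S8 
   S12    S9  S10 
   S13   S11  S12 
   S14   S13  S14 
(> = start, * = accepting)

start=S0 accept=S7,S8,S9,S10 S0-p->S1 S0-q->S2 S1-p->S3 S1-q->S4 S2-p->S5 S2-q->S6 S3-p->S7 S3-q->S8 S4-p->S9 S4-q->S10 S5-p->S11 S5-q->S12 S6-p->S13 S6-q->S14 S7-p->S7 S7-q->S8 S8-p->S9 S8-q->S10 S9-p->S11 S9-q->S12 S10-p->S13 S10-q->S14 S11-p->S7 S11-q->S8 S12-p->S9 S12-q->S10 S13-p->S11 S13-q->S12 S14-p->S13 S14-q->S14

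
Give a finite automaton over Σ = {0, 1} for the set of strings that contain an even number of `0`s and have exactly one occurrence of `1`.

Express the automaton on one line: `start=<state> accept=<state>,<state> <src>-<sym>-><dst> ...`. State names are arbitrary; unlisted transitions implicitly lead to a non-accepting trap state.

Run two small machines in parallel and take their product. The first has 2 states tracking the count of `0`s modulo 2; the second has 3 states tracking the count of `1`s, saturating at 2. A product state is a pair (one from each), accepting exactly when both do. Equivalent product states are then merged.
With 5 states:
        0   1  
>  s0   s1  s2 
   s1   s0  s3 
 * s2   s3  s4 
   s3   s2  s4 
   s4   s4  s4 
(> = start, * = accepting)

start=s0 accept=s2 s0-0->s1 s0-1->s2 s1-0->s0 s1-1->s3 s2-0->s3 s2-1->s4 s3-0->s2 s3-1->s4 s4-0->s4 s4-1->s4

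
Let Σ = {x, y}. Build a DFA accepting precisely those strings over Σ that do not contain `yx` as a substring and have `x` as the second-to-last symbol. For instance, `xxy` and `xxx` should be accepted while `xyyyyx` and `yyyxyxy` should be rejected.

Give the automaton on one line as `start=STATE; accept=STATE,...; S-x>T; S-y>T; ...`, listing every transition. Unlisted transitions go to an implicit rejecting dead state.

Handle the two conditions separately and then intersect. The first has 3 states tracking partial matches of the forbidden pattern `yx`; the second has 7 states tracking the last 2 symbols read. A product state is a pair (one from each), accepting exactly when both do.
With 10 states:
        x   y  
>  s0   s1  s2 
   s1   s3  s4 
   s2   s5  s6 
 * s3   s3  s4 
 * s4   s5  s6 
   s5   s7  s8 
   s6   s5  s6 
   s7   s7  s8 
   s8   s5  s9 
   s9   s5  s9 
(> = start, * = accepting)

start=s0; accept=s3,s4; s0-x>s1; s0-y>s2; s1-x>s3; s1-y>s4; s2-x>s5; s2-y>s6; s3-x>s3; s3-y>s4; s4-x>s5; s4-y>s6; s5-x>s7; s5-y>s8; s6-x>s5; s6-y>s6; s7-x>s7; s7-y>s8; s8-x>s5; s8-y>s9; s9-x>s5; s9-y>s9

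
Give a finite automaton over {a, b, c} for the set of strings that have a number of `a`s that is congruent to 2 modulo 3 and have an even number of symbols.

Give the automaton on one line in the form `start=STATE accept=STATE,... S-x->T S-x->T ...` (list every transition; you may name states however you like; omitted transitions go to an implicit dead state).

Handle the two conditions separately and then intersect. The first has 3 states tracking the count of `a`s modulo 3; the second has 2 states tracking the input length modulo 2. A product state is a pair (one from each), accepting exactly when both do.
With 6 states:
        a   b   c  
>  S0   S1  S2  S2 
   S1   S3  S4  S4 
   S2   S4  S0  S0 
 * S3   S2  S5  S5 
   S4   S5  S1  S1 
   S5   S0  S3  S3 
(> = start, * = accepting)

start=S0 accept=S3 S0-a->S1 S0-b->S2 S0-c->S2 S1-a->S3 S1-b->S4 S1-c->S4 S2-a->S4 S2-b->S0 S2-c->S0 S3-a->S2 S3-b->S5 S3-c->S5 S4-a->S5 S4-b->S1 S4-c->S1 S5-a->S0 S5-b->S3 S5-c->S3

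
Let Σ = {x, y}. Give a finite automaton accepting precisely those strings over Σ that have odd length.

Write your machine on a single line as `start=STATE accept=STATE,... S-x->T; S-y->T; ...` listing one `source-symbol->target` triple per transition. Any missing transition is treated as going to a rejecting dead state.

start=q0; accept=q1; q0-x->q1; q0-y->q1; q1-x->q0; q1-y->q0

Only the length mod 2 matters, so use a 2-cycle: from any state, every input symbol moves to the next state, wrapping q1 back to q0. Mark q1 accepting.
        x   y  
>  q0   q1  q1 
 * q1   q0  q0 
(> = start, * = accepting)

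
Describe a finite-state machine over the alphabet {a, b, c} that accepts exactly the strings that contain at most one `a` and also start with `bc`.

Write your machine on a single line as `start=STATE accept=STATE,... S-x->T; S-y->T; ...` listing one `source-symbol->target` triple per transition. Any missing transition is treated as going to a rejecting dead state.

Run two small machines in parallel and take their product. One (3 states) tracks the count of `a`s, saturating at 2; the other (4 states) tracks whether the input so far still matches the prefix `bc`. Each combined state is a pair, one component from each; accept when both components accept.
8 states suffice.
        a   b   c  
>  s0   s1  s2  s3 
   s1   s4  s1  s1 
   s2   s1  s3  s5 
   s3   s1  s3  s3 
   s4   s4  s4  s4 
 * s5   s6  s5  s5 
 * s6   s7  s6  s6 
   s7   s7  s7  s7 
(> = start, * = accepting)

start=s0; accept=s5,s6; s0-a->s1; s0-b->s2; s0-c->s3; s1-a->s4; s1-b->s1; s1-c->s1; s2-a->s1; s2-b->s3; s2-c->s5; s3-a->s1; s3-b->s3; s3-c->s3; s4-a->s4; s4-b->s4; s4-c->s4; s5-a->s6; s5-b->s5; s5-c->s5; s6-a->s7; s6-b->s6; s6-c->s6; s7-a->s7; s7-b->s7; s7-c->s7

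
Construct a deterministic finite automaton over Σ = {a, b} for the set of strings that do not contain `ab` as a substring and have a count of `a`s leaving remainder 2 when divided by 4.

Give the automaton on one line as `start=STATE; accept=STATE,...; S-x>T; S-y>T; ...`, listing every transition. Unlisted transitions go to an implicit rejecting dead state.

start=q0; accept=q2; q0-a>q1; q0-b>q0; q1-a>q2; q1-b>q3; q2-a>q4; q2-b>q3; q3-a>q3; q3-b>q3; q4-a>q5; q4-b>q3; q5-a>q1; q5-b>q3

Handle the two conditions separately and then intersect. One (3 states) tracks partial matches of the forbidden pattern `ab`; the other (4 states) tracks the count of `a`s modulo 4. Each combined state is a pair, one component from each; accept when both components accept. Equivalent product states are then merged.
6 states suffice.
        a   b  
>  q0   q1  q0 
   q1   q2  q3 
 * q2   q4  q3 
   q3   q3  q3 
   q4   q5  q3 
   q5   q1  q3 
(> = start, * = accepting)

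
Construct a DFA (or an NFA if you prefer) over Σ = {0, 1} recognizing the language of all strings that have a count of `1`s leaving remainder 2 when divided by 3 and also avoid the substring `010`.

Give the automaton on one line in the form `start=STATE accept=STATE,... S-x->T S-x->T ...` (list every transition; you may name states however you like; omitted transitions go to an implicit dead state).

Build one automaton per condition and run them in lockstep. One (3 states) tracks the count of `1`s modulo 3; the other (4 states) tracks partial matches of the forbidden pattern `010`. Each combined state is a pair, one component from each; accept when both components accept.
With 12 states:
          0    1  
>  q0     q1   q2 
   q1     q1   q3 
   q2     q4   q5 
   q3     q6   q5 
   q4     q4   q7 
 * q5     q8   q0 
   q6     q6   q9 
 * q7     q9   q0 
 * q8     q8  q10 
   q9     q9  q11 
   q10   q11   q2 
   q11   q11   q6 
(> = start, * = accepting)

start=q0 accept=q5,q7,q8 q0-0->q1 q0-1->q2 q1-0->q1 q1-1->q3 q2-0->q4 q2-1->q5 q3-0->q6 q3-1->q5 q4-0->q4 q4-1->q7 q5-0->q8 q5-1->q0 q6-0->q6 q6-1->q9 q7-0->q9 q7-1->q0 q8-0->q8 q8-1->q10 q9-0->q9 q9-1->q11 q10-0->q11 q10-1->q2 q11-0->q11 q11-1->q6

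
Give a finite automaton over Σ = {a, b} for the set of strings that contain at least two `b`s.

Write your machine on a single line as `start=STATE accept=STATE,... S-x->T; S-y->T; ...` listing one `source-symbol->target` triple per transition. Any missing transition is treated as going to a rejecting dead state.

Only the number of `b`s matters, and only up to 3. Make a chain q0 → q1 → q2 → q3 advanced by each `b` (with q3 absorbing); every other symbol self-loops. The accepting set is {q2, q3}.
        a   b  
>  q0   q0  q1 
   q1   q1  q2 
 * q2   q2  q3 
 * q3   q3  q3 
(> = start, * = accepting)

start=q0; accept=q2,q3; q0-a->q0; q0-b->q1; q1-a->q1; q1-b->q2; q2-a->q2; q2-b->q3; q3-a->q3; q3-b->q3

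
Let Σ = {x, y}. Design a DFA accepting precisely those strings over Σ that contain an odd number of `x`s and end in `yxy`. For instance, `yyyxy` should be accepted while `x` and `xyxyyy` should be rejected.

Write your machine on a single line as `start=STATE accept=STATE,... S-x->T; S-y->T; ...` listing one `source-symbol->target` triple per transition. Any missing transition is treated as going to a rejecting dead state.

Run two small machines in parallel and take their product. The first has 2 states tracking the count of `x`s modulo 2; the second has 4 states tracking how much of the suffix `yxy` has currently been matched. A product state is a pair (one from each), accepting exactly when both do. After merging equivalent states the machine shrinks.
With 5 states:
        x   y  
>  q0   q1  q2 
   q1   q0  q1 
   q2   q3  q2 
   q3   q0  q4 
 * q4   q0  q1 
(> = start, * = accepting)

start=q0; accept=q4; q0-x->q1; q0-y->q2; q1-x->q0; q1-y->q1; q2-x->q3; q2-y->q2; q3-x->q0; q3-y->q4; q4-x->q0; q4-y->q1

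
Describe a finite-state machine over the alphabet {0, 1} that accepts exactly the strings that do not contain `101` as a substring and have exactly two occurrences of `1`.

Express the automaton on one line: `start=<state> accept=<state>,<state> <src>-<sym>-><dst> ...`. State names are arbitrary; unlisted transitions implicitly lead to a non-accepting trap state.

Handle the two conditions separately and then intersect. The first has 4 states tracking partial matches of the forbidden pattern `101`; the second has 4 states tracking the count of `1`s, saturating at 3. A product state is a pair (one from each), accepting exactly when both do. Minimizing collapses redundant product states.
6 states suffice.
       0  1 
>  A   A  B 
   B   C  D 
   C   E  F 
 * D   D  F 
   E   E  D 
   F   F  F 
(> = start, * = accepting)

start=A accept=D A-0->A A-1->B B-0->C B-1->D C-0->E C-1->F D-0->D D-1->F E-0->E E-1->D F-0->F F-1->F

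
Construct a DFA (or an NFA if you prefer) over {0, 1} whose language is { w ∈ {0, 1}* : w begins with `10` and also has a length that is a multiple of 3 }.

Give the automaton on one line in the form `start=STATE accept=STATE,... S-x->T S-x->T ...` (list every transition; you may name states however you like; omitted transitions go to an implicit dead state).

start=q0 accept=q4 q0-0->q1 q0-1->q2 q1-0->q1 q1-1->q1 q2-0->q3 q2-1->q1 q3-0->q4 q3-1->q4 q4-0->q5 q4-1->q5 q5-0->q3 q5-1->q3

Handle the two conditions separately and then intersect. The first has 4 states tracking whether the input so far still matches the prefix `10`; the second has 3 states tracking the input length modulo 3. A product state is a pair (one from each), accepting exactly when both do. Equivalent product states are then merged.
With 6 states:
        0   1  
>  q0   q1  q2 
   q1   q1  q1 
   q2   q3  q1 
   q3   q4  q4 
 * q4   q5  q5 
   q5   q3  q3 
(> = start, * = accepting)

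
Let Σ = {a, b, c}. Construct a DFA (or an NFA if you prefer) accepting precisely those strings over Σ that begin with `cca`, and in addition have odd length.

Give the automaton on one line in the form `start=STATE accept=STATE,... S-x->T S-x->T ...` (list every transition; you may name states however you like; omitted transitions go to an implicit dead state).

start=q0 accept=q4 q0-a->q1 q0-b->q1 q0-c->q2 q1-a->q1 q1-b->q1 q1-c->q1 q2-a->q1 q2-b->q1 q2-c->q3 q3-a->q4 q3-b->q1 q3-c->q1 q4-a->q5 q4-b->q5 q4-c->q5 q5-a->q4 q5-b->q4 q5-c->q4

Handle the two conditions separately and then intersect. One (5 states) tracks whether the input so far still matches the prefix `cca`; the other (2 states) tracks the input length modulo 2. Each combined state is a pair, one component from each; accept when both components accept. After merging equivalent states the machine shrinks.
With 6 states:
        a   b   c  
>  q0   q1  q1  q2 
   q1   q1  q1  q1 
   q2   q1  q1  q3 
   q3   q4  q1  q1 
 * q4   q5  q5  q5 
   q5   q4  q4  q4 
(> = start, * = accepting)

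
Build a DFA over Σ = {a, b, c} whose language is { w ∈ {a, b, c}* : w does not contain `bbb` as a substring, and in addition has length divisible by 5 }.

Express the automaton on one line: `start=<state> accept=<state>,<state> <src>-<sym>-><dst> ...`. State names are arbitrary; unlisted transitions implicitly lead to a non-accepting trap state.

Build one automaton per condition and run them in lockstep. One (4 states) tracks partial matches of the forbidden pattern `bbb`; the other (5 states) tracks the input length modulo 5. Each combined state is a pair, one component from each; accept when both components accept. Equivalent product states are then merged.
With 16 states:
          a    b    c  
>* S0     S1   S2   S1 
   S1     S3   S4   S3 
   S2     S3   S5   S3 
   S3     S6   S7   S6 
   S4     S6   S8   S6 
   S5     S6   S9   S6 
   S6    S10  S11  S10 
   S7    S10  S12  S10 
   S8    S10   S9  S10 
   S9     S9   S9   S9 
   S10    S0  S13   S0 
   S11    S0  S14   S0 
   S12    S0   S9   S0 
 * S13    S1  S15   S1 
 * S14    S1   S9   S1 
   S15    S3   S9   S3 
(> = start, * = accepting)

start=S0 accept=S0,S13,S14 S0-a->S1 S0-b->S2 S0-c->S1 S1-a->S3 S1-b->S4 S1-c->S3 S2-a->S3 S2-b->S5 S2-c->S3 S3-a->S6 S3-b->S7 S3-c->S6 S4-a->S6 S4-b->S8 S4-c->S6 S5-a->S6 S5-b->S9 S5-c->S6 S6-a->S10 S6-b->S11 S6-c->S10 S7-a->S10 S7-b->S12 S7-c->S10 S8-a->S10 S8-b->S9 S8-c->S10 S9-a->S9 S9-b->S9 S9-c->S9 S10-a->S0 S10-b->S13 S10-c->S0 S11-a->S0 S11-b->S14 S11-c->S0 S12-a->S0 S12-b->S9 S12-c->S0 S13-a->S1 S13-b->S15 S13-c->S1 S14-a->S1 S14-b->S9 S14-c->S1 S15-a->S3 S15-b->S9 S15-c->S3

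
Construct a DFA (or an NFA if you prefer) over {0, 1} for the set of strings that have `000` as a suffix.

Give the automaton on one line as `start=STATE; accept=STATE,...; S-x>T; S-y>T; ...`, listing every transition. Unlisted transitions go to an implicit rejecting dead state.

start=S0; accept=S3; S0-0>S1; S0-1>S0; S1-0>S2; S1-1>S0; S2-0>S3; S2-1>S0; S3-0>S3; S3-1>S0

Let each state record the length of the longest suffix of the input read so far that is also a prefix of `000`. S1 means the last symbol is `0`; S2 means the last 2 symbols are `00`; S3 means the last 3 symbols are `000`. Accept only at S3, where the string currently ends in `000`.
A 4-state machine:
        0   1  
>  S0   S1  S0 
   S1   S2  S0 
   S2   S3  S0 
 * S3   S3  S0 
(> = start, * = accepting)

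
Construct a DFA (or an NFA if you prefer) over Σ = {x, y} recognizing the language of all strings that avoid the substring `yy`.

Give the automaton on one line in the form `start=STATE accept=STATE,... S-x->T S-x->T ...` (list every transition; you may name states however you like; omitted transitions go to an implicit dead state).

This is the complement of 'contains `yy`'. Use the same substring-matching states — q0 through q2 holding how much of `yy` has just been matched — but flip the accepting set: everything except the trap q2 accepts.
A 3-state machine:
        x   y  
>* q0   q0  q1 
 * q1   q0  q2 
   q2   q2  q2 
(> = start, * = accepting)

start=q0 accept=q0,q1 q0-x->q0 q0-y->q1 q1-x->q0 q1-y->q2 q2-x->q2 q2-y->q2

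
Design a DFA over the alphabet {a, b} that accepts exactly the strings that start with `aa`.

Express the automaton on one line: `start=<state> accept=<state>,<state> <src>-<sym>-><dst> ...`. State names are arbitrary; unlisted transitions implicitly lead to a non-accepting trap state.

Walk along `aa` while the input agrees: from q0 take `a` to q1, and so on. Any deviation drops to the rejecting sink q3. Once q2 is reached the prefix is confirmed and every continuation is accepted.
With 4 states:
        a   b  
>  q0   q1  q3 
   q1   q2  q3 
 * q2   q2  q2 
   q3   q3  q3 
(> = start, * = accepting)

start=q0 accept=q2 q0-a->q1 q0-b->q3 q1-a->q2 q1-b->q3 q2-a->q2 q2-b->q2 q3-a->q3 q3-b->q3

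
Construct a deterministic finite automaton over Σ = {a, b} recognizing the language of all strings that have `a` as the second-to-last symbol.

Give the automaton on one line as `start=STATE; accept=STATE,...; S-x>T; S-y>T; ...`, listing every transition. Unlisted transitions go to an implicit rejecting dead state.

start=S0; accept=S3,S4; S0-a>S1; S0-b>S2; S1-a>S3; S1-b>S4; S2-a>S5; S2-b>S6; S3-a>S3; S3-b>S4; S4-a>S5; S4-b>S6; S5-a>S3; S5-b>S4; S6-a>S5; S6-b>S6

Because acceptance depends on a position counted from the end, the machine has to buffer the most recent 2 symbols. Make each state the string of the last up-to-2 symbols read; on input `x` shift the window left and append `x`. Accept when the buffered window has length 2 and begins with `a`.
        a   b  
>  S0   S1  S2 
   S1   S3  S4 
   S2   S5  S6 
 * S3   S3  S4 
 * S4   S5  S6 
   S5   S3  S4 
   S6   S5  S6 
(> = start, * = accepting)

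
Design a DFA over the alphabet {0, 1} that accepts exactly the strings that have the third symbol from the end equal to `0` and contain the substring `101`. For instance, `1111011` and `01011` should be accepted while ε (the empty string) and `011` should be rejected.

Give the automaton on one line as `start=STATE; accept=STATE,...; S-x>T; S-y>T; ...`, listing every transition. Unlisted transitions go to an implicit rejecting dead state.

Run two small machines in parallel and take their product. The first has 15 states tracking the last 3 symbols read; the second has 4 states tracking whether and how much of `101` has been seen. A product state is a pair (one from each), accepting exactly when both do. After merging equivalent states the machine shrinks.
An 11-state machine:
          0    1  
>  S0     S0   S1 
   S1     S2   S1 
   S2     S0   S3 
   S3     S4   S5 
 * S4     S6   S3 
 * S5     S7   S8 
   S6     S9  S10 
   S7     S6   S3 
   S8     S7   S8 
 * S9     S9  S10 
 * S10    S4   S5 
(> = start, * = accepting)

start=S0; accept=S4,S5,S9,S10; S0-0>S0; S0-1>S1; S1-0>S2; S1-1>S1; S2-0>S0; S2-1>S3; S3-0>S4; S3-1>S5; S4-0>S6; S4-1>S3; S5-0>S7; S5-1>S8; S6-0>S9; S6-1>S10; S7-0>S6; S7-1>S3; S8-0>S7; S8-1>S8; S9-0>S9; S9-1>S10; S10-0>S4; S10-1>S5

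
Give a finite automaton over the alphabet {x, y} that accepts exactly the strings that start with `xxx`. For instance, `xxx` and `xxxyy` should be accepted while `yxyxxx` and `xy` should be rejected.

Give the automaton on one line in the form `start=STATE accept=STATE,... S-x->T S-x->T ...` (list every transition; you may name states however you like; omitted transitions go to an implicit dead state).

start=S0 accept=S3 S0-x->S1 S0-y->S4 S1-x->S2 S1-y->S4 S2-x->S3 S2-y->S4 S3-x->S3 S3-y->S3 S4-x->S4 S4-y->S4

Check the first 3 symbols one by one: S0 through S2 record how many have matched `xxx` so far; any wrong symbol goes to the dead state S4. After all 3 match we enter the accepting sink S3.
5 states suffice.
        x   y  
>  S0   S1  S4 
   S1   S2  S4 
   S2   S3  S4 
 * S3   S3  S3 
   S4   S4  S4 
(> = start, * = accepting)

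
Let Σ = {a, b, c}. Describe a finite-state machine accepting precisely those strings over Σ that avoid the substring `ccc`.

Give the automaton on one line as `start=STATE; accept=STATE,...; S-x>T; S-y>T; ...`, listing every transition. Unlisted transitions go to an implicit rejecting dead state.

Track partial matches of the forbidden pattern `ccc`. State s3 is a dead state reached once `ccc` has occurred; every other state accepts. s0 means no part of `ccc` is currently matched.
        a   b   c  
>* s0   s0  s0  s1 
 * s1   s0  s0  s2 
 * s2   s0  s0  s3 
   s3   s3  s3  s3 
(> = start, * = accepting)

start=s0; accept=s0,s1,s2; s0-a>s0; s0-b>s0; s0-c>s1; s1-a>s0; s1-b>s0; s1-c>s2; s2-a>s0; s2-b>s0; s2-c>s3; s3-a>s3; s3-b>s3; s3-c>s3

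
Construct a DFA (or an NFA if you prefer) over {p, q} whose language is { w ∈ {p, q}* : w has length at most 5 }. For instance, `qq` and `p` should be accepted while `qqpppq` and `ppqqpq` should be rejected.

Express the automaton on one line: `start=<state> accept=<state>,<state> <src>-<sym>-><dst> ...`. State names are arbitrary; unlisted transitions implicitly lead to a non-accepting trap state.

We only need to distinguish lengths 0, 1, …, 5, and '>5'. Chain A → B → C → D → E → F → G on every symbol, with G looping. Accepting states: {A, B, C, D, E, F}.
With 7 states:
       p  q 
>* A   B  B 
 * B   C  C 
 * C   D  D 
 * D   E  E 
 * E   F  F 
 * F   G  G 
   G   G  G 
(> = start, * = accepting)

start=A accept=A,B,C,D,E,F A-p->B A-q->B B-p->C B-q->C C-p->D C-q->D D-p->E D-q->E E-p->F E-q->F F-p->G F-q->G G-p->G G-q->G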